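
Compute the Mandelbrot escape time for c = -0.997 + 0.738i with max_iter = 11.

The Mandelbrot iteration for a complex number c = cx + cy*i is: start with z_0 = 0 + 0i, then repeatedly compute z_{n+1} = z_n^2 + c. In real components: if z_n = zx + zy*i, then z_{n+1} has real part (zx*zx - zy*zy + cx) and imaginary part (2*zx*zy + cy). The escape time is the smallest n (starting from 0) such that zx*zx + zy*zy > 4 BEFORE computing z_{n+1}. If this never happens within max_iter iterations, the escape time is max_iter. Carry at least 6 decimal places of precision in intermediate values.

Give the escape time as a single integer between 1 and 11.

Answer: 4

Derivation:
z_0 = 0 + 0i, c = -0.9970 + 0.7380i
Iter 1: z = -0.9970 + 0.7380i, |z|^2 = 1.5387
Iter 2: z = -0.5476 + -0.7336i, |z|^2 = 0.8380
Iter 3: z = -1.2352 + 1.5415i, |z|^2 = 3.9019
Iter 4: z = -1.8473 + -3.0701i, |z|^2 = 12.8381
Escaped at iteration 4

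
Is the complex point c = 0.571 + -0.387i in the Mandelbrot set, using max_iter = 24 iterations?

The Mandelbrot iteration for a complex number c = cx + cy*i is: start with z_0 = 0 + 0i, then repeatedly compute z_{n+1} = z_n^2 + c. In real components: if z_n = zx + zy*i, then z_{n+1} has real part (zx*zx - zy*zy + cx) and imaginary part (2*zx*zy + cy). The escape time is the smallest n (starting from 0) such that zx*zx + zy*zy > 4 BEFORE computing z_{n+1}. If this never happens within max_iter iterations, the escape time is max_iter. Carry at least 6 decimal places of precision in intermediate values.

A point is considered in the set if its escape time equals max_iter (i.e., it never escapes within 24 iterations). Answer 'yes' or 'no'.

Answer: no

Derivation:
z_0 = 0 + 0i, c = 0.5710 + -0.3870i
Iter 1: z = 0.5710 + -0.3870i, |z|^2 = 0.4758
Iter 2: z = 0.7473 + -0.8290i, |z|^2 = 1.2456
Iter 3: z = 0.4423 + -1.6259i, |z|^2 = 2.8392
Iter 4: z = -1.8770 + -1.8251i, |z|^2 = 6.8542
Escaped at iteration 4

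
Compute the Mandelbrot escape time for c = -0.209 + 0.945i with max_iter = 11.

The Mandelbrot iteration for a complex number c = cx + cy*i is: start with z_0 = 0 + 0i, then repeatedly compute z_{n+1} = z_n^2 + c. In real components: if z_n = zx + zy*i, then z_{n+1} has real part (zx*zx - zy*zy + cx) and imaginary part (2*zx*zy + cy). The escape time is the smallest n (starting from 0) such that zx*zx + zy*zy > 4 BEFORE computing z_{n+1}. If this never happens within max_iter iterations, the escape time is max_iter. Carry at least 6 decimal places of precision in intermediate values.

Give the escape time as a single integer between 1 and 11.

z_0 = 0 + 0i, c = -0.2090 + 0.9450i
Iter 1: z = -0.2090 + 0.9450i, |z|^2 = 0.9367
Iter 2: z = -1.0583 + 0.5500i, |z|^2 = 1.4226
Iter 3: z = 0.6086 + -0.2192i, |z|^2 = 0.4184
Iter 4: z = 0.1134 + 0.6782i, |z|^2 = 0.4729
Iter 5: z = -0.6562 + 1.0988i, |z|^2 = 1.6379
Iter 6: z = -0.9858 + -0.4969i, |z|^2 = 1.2187
Iter 7: z = 0.5158 + 1.9248i, |z|^2 = 3.9707
Iter 8: z = -3.6477 + 2.9306i, |z|^2 = 21.8936
Escaped at iteration 8

Answer: 8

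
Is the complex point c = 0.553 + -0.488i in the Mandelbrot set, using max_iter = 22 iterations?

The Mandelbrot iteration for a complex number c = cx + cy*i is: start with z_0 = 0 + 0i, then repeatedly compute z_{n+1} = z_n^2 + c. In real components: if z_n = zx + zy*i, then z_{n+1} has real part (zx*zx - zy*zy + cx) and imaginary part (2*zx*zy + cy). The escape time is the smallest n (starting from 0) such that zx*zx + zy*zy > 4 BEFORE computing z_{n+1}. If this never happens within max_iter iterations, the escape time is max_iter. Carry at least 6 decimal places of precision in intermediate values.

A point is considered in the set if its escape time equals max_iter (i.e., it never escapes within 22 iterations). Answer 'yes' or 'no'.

Answer: no

Derivation:
z_0 = 0 + 0i, c = 0.5530 + -0.4880i
Iter 1: z = 0.5530 + -0.4880i, |z|^2 = 0.5440
Iter 2: z = 0.6207 + -1.0277i, |z|^2 = 1.4414
Iter 3: z = -0.1180 + -1.7637i, |z|^2 = 3.1247
Iter 4: z = -2.5439 + -0.0718i, |z|^2 = 6.4765
Escaped at iteration 4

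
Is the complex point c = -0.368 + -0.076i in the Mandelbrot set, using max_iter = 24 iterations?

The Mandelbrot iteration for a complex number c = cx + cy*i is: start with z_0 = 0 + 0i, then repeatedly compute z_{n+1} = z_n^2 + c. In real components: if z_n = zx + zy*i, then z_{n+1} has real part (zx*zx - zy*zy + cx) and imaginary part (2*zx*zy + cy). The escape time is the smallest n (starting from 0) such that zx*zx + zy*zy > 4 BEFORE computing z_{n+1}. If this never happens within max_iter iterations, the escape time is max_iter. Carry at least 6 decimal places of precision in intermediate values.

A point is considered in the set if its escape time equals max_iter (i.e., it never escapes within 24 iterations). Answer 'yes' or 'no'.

z_0 = 0 + 0i, c = -0.3680 + -0.0760i
Iter 1: z = -0.3680 + -0.0760i, |z|^2 = 0.1412
Iter 2: z = -0.2384 + -0.0201i, |z|^2 = 0.0572
Iter 3: z = -0.3116 + -0.0664i, |z|^2 = 0.1015
Iter 4: z = -0.2753 + -0.0346i, |z|^2 = 0.0770
Iter 5: z = -0.2934 + -0.0569i, |z|^2 = 0.0893
Iter 6: z = -0.2852 + -0.0426i, |z|^2 = 0.0831
Iter 7: z = -0.2885 + -0.0517i, |z|^2 = 0.0859
Iter 8: z = -0.2874 + -0.0462i, |z|^2 = 0.0848
Iter 9: z = -0.2875 + -0.0495i, |z|^2 = 0.0851
Iter 10: z = -0.2878 + -0.0476i, |z|^2 = 0.0851
Iter 11: z = -0.2874 + -0.0486i, |z|^2 = 0.0850
Iter 12: z = -0.2877 + -0.0480i, |z|^2 = 0.0851
Iter 13: z = -0.2875 + -0.0484i, |z|^2 = 0.0850
Iter 14: z = -0.2877 + -0.0482i, |z|^2 = 0.0851
Iter 15: z = -0.2876 + -0.0483i, |z|^2 = 0.0850
Iter 16: z = -0.2876 + -0.0482i, |z|^2 = 0.0851
Iter 17: z = -0.2876 + -0.0482i, |z|^2 = 0.0850
Iter 18: z = -0.2876 + -0.0482i, |z|^2 = 0.0851
Iter 19: z = -0.2876 + -0.0482i, |z|^2 = 0.0850
Iter 20: z = -0.2876 + -0.0482i, |z|^2 = 0.0850
Iter 21: z = -0.2876 + -0.0482i, |z|^2 = 0.0850
Iter 22: z = -0.2876 + -0.0482i, |z|^2 = 0.0850
Iter 23: z = -0.2876 + -0.0482i, |z|^2 = 0.0850
Did not escape in 24 iterations → in set

Answer: yes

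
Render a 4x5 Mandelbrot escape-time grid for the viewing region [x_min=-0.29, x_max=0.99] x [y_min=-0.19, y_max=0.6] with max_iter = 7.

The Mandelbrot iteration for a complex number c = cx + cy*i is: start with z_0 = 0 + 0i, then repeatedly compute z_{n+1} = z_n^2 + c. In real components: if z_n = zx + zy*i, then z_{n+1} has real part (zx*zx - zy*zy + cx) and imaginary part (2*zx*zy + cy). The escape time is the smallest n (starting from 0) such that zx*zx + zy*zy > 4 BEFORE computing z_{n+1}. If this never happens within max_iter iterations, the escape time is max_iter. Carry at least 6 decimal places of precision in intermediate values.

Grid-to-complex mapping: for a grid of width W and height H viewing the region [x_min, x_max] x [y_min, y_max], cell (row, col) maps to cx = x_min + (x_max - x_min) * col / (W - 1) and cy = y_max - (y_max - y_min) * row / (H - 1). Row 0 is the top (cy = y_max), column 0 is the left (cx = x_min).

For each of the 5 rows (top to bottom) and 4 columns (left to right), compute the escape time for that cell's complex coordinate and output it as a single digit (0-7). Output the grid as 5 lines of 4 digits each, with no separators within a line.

Answer: 7732
7742
7742
7743
7742

Derivation:
(row=0, col=0): c = -0.2900 + 0.6000i → escape time 7
(row=0, col=1): c = 0.1367 + 0.6000i → escape time 7
(row=0, col=2): c = 0.5633 + 0.6000i → escape time 3
(row=0, col=3): c = 0.9900 + 0.6000i → escape time 2
(row=1, col=0): c = -0.2900 + 0.4025i → escape time 7
(row=1, col=1): c = 0.1367 + 0.4025i → escape time 7
(row=1, col=2): c = 0.5633 + 0.4025i → escape time 4
(row=1, col=3): c = 0.9900 + 0.4025i → escape time 2
(row=2, col=0): c = -0.2900 + 0.2050i → escape time 7
(row=2, col=1): c = 0.1367 + 0.2050i → escape time 7
(row=2, col=2): c = 0.5633 + 0.2050i → escape time 4
(row=2, col=3): c = 0.9900 + 0.2050i → escape time 2
(row=3, col=0): c = -0.2900 + 0.0075i → escape time 7
(row=3, col=1): c = 0.1367 + 0.0075i → escape time 7
(row=3, col=2): c = 0.5633 + 0.0075i → escape time 4
(row=3, col=3): c = 0.9900 + 0.0075i → escape time 3
(row=4, col=0): c = -0.2900 + -0.1900i → escape time 7
(row=4, col=1): c = 0.1367 + -0.1900i → escape time 7
(row=4, col=2): c = 0.5633 + -0.1900i → escape time 4
(row=4, col=3): c = 0.9900 + -0.1900i → escape time 2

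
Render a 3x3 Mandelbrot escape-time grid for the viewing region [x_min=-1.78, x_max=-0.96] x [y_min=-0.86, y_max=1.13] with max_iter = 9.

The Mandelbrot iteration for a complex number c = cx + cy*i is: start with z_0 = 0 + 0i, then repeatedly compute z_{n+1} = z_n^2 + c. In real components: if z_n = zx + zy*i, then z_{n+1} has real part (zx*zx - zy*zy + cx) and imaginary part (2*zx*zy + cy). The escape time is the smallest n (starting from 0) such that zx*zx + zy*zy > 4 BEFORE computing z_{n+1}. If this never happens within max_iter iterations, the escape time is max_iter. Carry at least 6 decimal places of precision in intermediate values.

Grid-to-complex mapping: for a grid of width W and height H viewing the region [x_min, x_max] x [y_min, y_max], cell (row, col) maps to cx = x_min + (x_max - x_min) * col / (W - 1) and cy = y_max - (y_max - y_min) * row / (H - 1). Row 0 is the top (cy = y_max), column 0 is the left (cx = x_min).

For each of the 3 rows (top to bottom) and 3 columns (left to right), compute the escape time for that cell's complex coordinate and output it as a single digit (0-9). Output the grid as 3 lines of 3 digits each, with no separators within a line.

Answer: 123
499
233

Derivation:
(row=0, col=0): c = -1.7800 + 1.1300i → escape time 1
(row=0, col=1): c = -1.3700 + 1.1300i → escape time 2
(row=0, col=2): c = -0.9600 + 1.1300i → escape time 3
(row=1, col=0): c = -1.7800 + 0.1350i → escape time 4
(row=1, col=1): c = -1.3700 + 0.1350i → escape time 9
(row=1, col=2): c = -0.9600 + 0.1350i → escape time 9
(row=2, col=0): c = -1.7800 + -0.8600i → escape time 2
(row=2, col=1): c = -1.3700 + -0.8600i → escape time 3
(row=2, col=2): c = -0.9600 + -0.8600i → escape time 3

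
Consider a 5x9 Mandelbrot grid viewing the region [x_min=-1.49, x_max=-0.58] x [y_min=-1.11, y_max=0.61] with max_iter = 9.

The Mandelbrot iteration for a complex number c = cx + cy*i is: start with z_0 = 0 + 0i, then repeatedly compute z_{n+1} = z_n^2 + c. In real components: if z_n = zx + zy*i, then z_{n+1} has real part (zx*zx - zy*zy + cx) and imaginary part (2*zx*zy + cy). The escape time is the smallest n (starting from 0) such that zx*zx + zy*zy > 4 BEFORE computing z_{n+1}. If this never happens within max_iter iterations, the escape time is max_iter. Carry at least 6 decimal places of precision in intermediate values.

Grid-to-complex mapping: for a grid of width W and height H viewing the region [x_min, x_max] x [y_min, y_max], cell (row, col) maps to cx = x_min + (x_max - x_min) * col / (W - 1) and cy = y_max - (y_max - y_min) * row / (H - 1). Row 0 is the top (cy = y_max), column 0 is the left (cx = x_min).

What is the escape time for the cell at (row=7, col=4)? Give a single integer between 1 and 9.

Answer: 4

Derivation:
z_0 = 0 + 0i, c = -0.5800 + -0.8950i
Iter 1: z = -0.5800 + -0.8950i, |z|^2 = 1.1374
Iter 2: z = -1.0446 + 0.1432i, |z|^2 = 1.1117
Iter 3: z = 0.4907 + -1.1942i, |z|^2 = 1.6669
Iter 4: z = -1.7652 + -2.0671i, |z|^2 = 7.3888
Escaped at iteration 4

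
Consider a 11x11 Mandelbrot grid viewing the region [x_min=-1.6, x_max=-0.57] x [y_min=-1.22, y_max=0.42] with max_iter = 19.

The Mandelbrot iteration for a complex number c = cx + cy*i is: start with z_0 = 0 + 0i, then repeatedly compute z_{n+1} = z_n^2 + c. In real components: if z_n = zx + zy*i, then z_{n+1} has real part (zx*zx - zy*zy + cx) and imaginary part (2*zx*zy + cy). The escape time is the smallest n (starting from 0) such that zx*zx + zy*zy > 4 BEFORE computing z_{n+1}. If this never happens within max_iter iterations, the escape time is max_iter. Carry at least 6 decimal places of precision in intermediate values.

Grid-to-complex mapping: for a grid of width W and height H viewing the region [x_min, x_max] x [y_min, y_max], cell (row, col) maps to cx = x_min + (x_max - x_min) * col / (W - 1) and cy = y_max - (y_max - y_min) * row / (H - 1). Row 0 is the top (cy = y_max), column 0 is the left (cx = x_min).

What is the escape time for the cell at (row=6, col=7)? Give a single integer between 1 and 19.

z_0 = 0 + 0i, c = -0.8790 + -0.5640i
Iter 1: z = -0.8790 + -0.5640i, |z|^2 = 1.0907
Iter 2: z = -0.4245 + 0.4275i, |z|^2 = 0.3629
Iter 3: z = -0.8816 + -0.9269i, |z|^2 = 1.6364
Iter 4: z = -0.9610 + 1.0704i, |z|^2 = 2.0691
Iter 5: z = -1.1012 + -2.6211i, |z|^2 = 8.0829
Escaped at iteration 5

Answer: 5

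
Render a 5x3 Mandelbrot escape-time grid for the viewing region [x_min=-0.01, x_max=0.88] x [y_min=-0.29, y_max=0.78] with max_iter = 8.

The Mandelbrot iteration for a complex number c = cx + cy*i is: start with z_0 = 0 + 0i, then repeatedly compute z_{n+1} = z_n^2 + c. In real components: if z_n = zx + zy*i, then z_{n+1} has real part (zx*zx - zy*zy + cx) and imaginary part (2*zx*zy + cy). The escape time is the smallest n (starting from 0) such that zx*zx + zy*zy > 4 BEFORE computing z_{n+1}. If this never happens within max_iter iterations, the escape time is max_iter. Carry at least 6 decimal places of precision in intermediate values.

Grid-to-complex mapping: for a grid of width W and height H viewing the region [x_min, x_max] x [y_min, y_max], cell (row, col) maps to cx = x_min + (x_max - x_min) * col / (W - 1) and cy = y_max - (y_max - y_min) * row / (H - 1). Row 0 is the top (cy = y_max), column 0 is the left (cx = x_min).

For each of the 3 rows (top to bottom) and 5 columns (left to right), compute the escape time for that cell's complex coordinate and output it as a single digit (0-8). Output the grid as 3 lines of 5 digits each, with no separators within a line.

(row=0, col=0): c = -0.0100 + 0.7800i → escape time 8
(row=0, col=1): c = 0.2125 + 0.7800i → escape time 5
(row=0, col=2): c = 0.4350 + 0.7800i → escape time 4
(row=0, col=3): c = 0.6575 + 0.7800i → escape time 3
(row=0, col=4): c = 0.8800 + 0.7800i → escape time 2
(row=1, col=0): c = -0.0100 + 0.2450i → escape time 8
(row=1, col=1): c = 0.2125 + 0.2450i → escape time 8
(row=1, col=2): c = 0.4350 + 0.2450i → escape time 8
(row=1, col=3): c = 0.6575 + 0.2450i → escape time 4
(row=1, col=4): c = 0.8800 + 0.2450i → escape time 3
(row=2, col=0): c = -0.0100 + -0.2900i → escape time 8
(row=2, col=1): c = 0.2125 + -0.2900i → escape time 8
(row=2, col=2): c = 0.4350 + -0.2900i → escape time 8
(row=2, col=3): c = 0.6575 + -0.2900i → escape time 3
(row=2, col=4): c = 0.8800 + -0.2900i → escape time 3

Answer: 85432
88843
88833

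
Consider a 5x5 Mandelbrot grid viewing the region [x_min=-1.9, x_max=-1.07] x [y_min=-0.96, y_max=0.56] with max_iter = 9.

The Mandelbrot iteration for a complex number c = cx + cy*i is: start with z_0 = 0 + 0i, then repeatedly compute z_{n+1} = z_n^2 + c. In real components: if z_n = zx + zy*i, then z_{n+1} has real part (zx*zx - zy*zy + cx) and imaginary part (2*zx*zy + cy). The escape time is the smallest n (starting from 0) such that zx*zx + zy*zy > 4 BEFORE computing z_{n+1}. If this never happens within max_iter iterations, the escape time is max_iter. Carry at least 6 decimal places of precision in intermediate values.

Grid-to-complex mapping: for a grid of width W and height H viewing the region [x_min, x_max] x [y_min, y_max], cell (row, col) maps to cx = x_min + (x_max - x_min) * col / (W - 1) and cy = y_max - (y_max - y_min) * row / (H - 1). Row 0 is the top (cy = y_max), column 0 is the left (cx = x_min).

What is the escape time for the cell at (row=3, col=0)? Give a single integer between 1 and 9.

z_0 = 0 + 0i, c = -1.9000 + -0.5800i
Iter 1: z = -1.9000 + -0.5800i, |z|^2 = 3.9464
Iter 2: z = 1.3736 + 1.6240i, |z|^2 = 4.5242
Escaped at iteration 2

Answer: 2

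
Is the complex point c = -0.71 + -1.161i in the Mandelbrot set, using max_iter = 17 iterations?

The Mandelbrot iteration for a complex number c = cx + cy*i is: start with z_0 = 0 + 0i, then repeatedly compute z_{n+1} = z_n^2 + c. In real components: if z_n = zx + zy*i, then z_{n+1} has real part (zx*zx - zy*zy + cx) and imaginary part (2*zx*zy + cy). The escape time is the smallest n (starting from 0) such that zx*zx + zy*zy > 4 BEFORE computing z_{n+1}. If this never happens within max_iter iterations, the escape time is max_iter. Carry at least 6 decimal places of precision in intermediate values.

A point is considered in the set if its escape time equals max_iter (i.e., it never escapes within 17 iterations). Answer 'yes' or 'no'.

z_0 = 0 + 0i, c = -0.7100 + -1.1610i
Iter 1: z = -0.7100 + -1.1610i, |z|^2 = 1.8520
Iter 2: z = -1.5538 + 0.4876i, |z|^2 = 2.6521
Iter 3: z = 1.4666 + -2.6763i, |z|^2 = 9.3137
Escaped at iteration 3

Answer: no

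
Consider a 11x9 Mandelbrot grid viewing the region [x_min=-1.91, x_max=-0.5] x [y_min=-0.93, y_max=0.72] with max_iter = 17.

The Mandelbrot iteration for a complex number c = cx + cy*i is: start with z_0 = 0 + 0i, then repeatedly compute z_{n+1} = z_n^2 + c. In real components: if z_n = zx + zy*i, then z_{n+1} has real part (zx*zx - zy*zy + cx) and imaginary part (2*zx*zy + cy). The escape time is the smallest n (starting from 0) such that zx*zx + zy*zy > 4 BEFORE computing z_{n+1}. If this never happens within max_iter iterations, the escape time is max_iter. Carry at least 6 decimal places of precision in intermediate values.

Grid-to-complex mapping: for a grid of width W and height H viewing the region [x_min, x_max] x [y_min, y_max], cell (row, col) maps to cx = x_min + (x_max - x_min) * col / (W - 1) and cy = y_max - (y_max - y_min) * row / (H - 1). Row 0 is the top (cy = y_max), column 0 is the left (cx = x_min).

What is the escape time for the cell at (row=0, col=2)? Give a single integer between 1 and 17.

z_0 = 0 + 0i, c = -1.6280 + 0.7200i
Iter 1: z = -1.6280 + 0.7200i, |z|^2 = 3.1688
Iter 2: z = 0.5040 + -1.6243i, |z|^2 = 2.8924
Iter 3: z = -4.0124 + -0.9173i, |z|^2 = 16.9408
Escaped at iteration 3

Answer: 3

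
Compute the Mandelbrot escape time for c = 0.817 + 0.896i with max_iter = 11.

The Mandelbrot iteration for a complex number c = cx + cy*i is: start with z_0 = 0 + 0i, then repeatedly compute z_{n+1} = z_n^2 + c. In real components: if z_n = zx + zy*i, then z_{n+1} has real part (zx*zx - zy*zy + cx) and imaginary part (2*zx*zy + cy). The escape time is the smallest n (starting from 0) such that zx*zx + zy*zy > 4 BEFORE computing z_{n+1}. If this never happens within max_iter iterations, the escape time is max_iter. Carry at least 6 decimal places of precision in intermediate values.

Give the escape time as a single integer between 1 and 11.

z_0 = 0 + 0i, c = 0.8170 + 0.8960i
Iter 1: z = 0.8170 + 0.8960i, |z|^2 = 1.4703
Iter 2: z = 0.6817 + 2.3601i, |z|^2 = 6.0346
Escaped at iteration 2

Answer: 2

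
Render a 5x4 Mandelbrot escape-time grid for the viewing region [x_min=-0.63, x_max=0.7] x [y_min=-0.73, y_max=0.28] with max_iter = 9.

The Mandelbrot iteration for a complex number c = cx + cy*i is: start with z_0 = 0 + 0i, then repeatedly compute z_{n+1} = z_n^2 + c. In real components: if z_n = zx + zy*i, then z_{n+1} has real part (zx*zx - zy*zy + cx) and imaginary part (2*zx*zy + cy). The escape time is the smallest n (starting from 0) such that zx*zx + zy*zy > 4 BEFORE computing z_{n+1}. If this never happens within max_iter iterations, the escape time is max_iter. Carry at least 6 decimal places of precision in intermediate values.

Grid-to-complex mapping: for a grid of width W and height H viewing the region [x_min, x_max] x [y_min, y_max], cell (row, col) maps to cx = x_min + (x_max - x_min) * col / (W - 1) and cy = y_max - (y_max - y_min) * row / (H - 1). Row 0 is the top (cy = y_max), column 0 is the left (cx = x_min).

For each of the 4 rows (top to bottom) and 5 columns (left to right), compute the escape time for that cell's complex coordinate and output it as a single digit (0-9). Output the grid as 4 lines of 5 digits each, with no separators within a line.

(row=0, col=0): c = -0.6300 + 0.2800i → escape time 9
(row=0, col=1): c = -0.2975 + 0.2800i → escape time 9
(row=0, col=2): c = 0.0350 + 0.2800i → escape time 9
(row=0, col=3): c = 0.3675 + 0.2800i → escape time 9
(row=0, col=4): c = 0.7000 + 0.2800i → escape time 3
(row=1, col=0): c = -0.6300 + -0.0567i → escape time 9
(row=1, col=1): c = -0.2975 + -0.0567i → escape time 9
(row=1, col=2): c = 0.0350 + -0.0567i → escape time 9
(row=1, col=3): c = 0.3675 + -0.0567i → escape time 9
(row=1, col=4): c = 0.7000 + -0.0567i → escape time 3
(row=2, col=0): c = -0.6300 + -0.3933i → escape time 9
(row=2, col=1): c = -0.2975 + -0.3933i → escape time 9
(row=2, col=2): c = 0.0350 + -0.3933i → escape time 9
(row=2, col=3): c = 0.3675 + -0.3933i → escape time 9
(row=2, col=4): c = 0.7000 + -0.3933i → escape time 3
(row=3, col=0): c = -0.6300 + -0.7300i → escape time 5
(row=3, col=1): c = -0.2975 + -0.7300i → escape time 9
(row=3, col=2): c = 0.0350 + -0.7300i → escape time 9
(row=3, col=3): c = 0.3675 + -0.7300i → escape time 5
(row=3, col=4): c = 0.7000 + -0.7300i → escape time 3

Answer: 99993
99993
99993
59953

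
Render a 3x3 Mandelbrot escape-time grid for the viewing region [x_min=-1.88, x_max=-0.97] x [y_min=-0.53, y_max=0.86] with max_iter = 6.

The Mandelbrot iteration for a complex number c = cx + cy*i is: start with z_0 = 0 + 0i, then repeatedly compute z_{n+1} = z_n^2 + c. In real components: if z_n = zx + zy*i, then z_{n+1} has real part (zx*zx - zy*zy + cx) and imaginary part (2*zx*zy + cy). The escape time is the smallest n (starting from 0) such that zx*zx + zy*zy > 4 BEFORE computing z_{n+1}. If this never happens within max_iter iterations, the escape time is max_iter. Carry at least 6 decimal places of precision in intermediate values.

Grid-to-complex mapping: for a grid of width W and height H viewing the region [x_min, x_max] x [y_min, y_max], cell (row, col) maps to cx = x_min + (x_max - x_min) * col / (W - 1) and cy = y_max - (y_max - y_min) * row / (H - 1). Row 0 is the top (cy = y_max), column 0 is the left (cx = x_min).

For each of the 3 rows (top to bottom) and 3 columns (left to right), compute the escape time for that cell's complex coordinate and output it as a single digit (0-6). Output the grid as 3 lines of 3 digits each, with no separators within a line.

Answer: 133
466
235

Derivation:
(row=0, col=0): c = -1.8800 + 0.8600i → escape time 1
(row=0, col=1): c = -1.4250 + 0.8600i → escape time 3
(row=0, col=2): c = -0.9700 + 0.8600i → escape time 3
(row=1, col=0): c = -1.8800 + 0.1650i → escape time 4
(row=1, col=1): c = -1.4250 + 0.1650i → escape time 6
(row=1, col=2): c = -0.9700 + 0.1650i → escape time 6
(row=2, col=0): c = -1.8800 + -0.5300i → escape time 2
(row=2, col=1): c = -1.4250 + -0.5300i → escape time 3
(row=2, col=2): c = -0.9700 + -0.5300i → escape time 5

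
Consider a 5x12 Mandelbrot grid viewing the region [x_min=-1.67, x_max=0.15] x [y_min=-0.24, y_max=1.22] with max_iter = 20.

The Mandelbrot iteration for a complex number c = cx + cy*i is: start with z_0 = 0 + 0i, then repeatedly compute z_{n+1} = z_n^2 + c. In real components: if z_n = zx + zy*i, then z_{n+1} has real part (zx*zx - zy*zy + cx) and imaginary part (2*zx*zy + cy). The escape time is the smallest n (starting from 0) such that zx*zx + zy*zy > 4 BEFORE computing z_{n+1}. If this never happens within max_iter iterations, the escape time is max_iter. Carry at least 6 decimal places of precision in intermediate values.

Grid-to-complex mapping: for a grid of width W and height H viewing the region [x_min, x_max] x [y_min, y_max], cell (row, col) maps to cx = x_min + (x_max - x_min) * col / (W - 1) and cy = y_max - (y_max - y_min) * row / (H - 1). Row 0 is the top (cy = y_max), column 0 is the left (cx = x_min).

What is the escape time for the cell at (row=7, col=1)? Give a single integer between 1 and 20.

z_0 = 0 + 0i, c = -1.2150 + 0.2909i
Iter 1: z = -1.2150 + 0.2909i, |z|^2 = 1.5609
Iter 2: z = 0.1766 + -0.4160i, |z|^2 = 0.2042
Iter 3: z = -1.3569 + 0.1440i, |z|^2 = 1.8618
Iter 4: z = 0.6054 + -0.0998i, |z|^2 = 0.3764
Iter 5: z = -0.8585 + 0.1701i, |z|^2 = 0.7659
Iter 6: z = -0.5069 + -0.0011i, |z|^2 = 0.2570
Iter 7: z = -0.9581 + 0.2920i, |z|^2 = 1.0031
Iter 8: z = -0.3824 + -0.2686i, |z|^2 = 0.2184
Iter 9: z = -1.1409 + 0.4963i, |z|^2 = 1.5480
Iter 10: z = -0.1597 + -0.8416i, |z|^2 = 0.7339
Iter 11: z = -1.8979 + 0.5597i, |z|^2 = 3.9152
Iter 12: z = 2.0737 + -1.8335i, |z|^2 = 7.6619
Escaped at iteration 12

Answer: 12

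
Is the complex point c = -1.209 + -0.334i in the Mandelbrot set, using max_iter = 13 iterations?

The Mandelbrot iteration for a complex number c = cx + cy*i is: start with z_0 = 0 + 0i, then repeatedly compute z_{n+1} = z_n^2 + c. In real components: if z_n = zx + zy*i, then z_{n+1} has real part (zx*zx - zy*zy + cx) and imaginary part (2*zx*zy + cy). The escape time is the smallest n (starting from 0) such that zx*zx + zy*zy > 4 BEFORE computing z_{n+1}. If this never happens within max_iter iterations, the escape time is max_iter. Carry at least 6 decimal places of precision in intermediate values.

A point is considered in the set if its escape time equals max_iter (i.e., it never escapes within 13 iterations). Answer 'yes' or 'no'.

Answer: no

Derivation:
z_0 = 0 + 0i, c = -1.2090 + -0.3340i
Iter 1: z = -1.2090 + -0.3340i, |z|^2 = 1.5732
Iter 2: z = 0.1411 + 0.4736i, |z|^2 = 0.2442
Iter 3: z = -1.4134 + -0.2003i, |z|^2 = 2.0378
Iter 4: z = 0.7485 + 0.2323i, |z|^2 = 0.6143
Iter 5: z = -0.7026 + 0.0137i, |z|^2 = 0.4939
Iter 6: z = -0.7155 + -0.3533i, |z|^2 = 0.6368
Iter 7: z = -0.8219 + 0.1716i, |z|^2 = 0.7049
Iter 8: z = -0.5630 + -0.6160i, |z|^2 = 0.6964
Iter 9: z = -1.2715 + 0.3596i, |z|^2 = 1.7461
Iter 10: z = 0.2785 + -1.2485i, |z|^2 = 1.6362
Iter 11: z = -2.6901 + -1.0294i, |z|^2 = 8.2964
Escaped at iteration 11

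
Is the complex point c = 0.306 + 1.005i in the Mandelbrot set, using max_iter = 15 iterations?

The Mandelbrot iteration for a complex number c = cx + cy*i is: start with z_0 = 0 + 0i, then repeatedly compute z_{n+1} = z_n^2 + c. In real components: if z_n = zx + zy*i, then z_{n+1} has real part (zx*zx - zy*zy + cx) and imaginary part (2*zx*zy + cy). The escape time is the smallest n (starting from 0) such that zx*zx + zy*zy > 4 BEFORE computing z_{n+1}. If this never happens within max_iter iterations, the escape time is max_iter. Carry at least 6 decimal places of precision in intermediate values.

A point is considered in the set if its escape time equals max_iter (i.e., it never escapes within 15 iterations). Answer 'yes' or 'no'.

z_0 = 0 + 0i, c = 0.3060 + 1.0050i
Iter 1: z = 0.3060 + 1.0050i, |z|^2 = 1.1037
Iter 2: z = -0.6104 + 1.6201i, |z|^2 = 2.9972
Iter 3: z = -1.9460 + -0.9727i, |z|^2 = 4.7332
Escaped at iteration 3

Answer: no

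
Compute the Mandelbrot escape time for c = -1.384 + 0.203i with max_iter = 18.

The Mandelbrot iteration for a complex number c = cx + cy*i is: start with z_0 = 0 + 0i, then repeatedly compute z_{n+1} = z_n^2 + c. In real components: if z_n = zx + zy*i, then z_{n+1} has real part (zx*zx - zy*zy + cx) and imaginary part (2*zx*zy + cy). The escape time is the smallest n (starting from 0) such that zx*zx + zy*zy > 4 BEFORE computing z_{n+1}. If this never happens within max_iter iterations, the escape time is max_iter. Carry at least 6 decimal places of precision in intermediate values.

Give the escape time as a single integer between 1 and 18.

z_0 = 0 + 0i, c = -1.3840 + 0.2030i
Iter 1: z = -1.3840 + 0.2030i, |z|^2 = 1.9567
Iter 2: z = 0.4902 + -0.3589i, |z|^2 = 0.3692
Iter 3: z = -1.2725 + -0.1489i, |z|^2 = 1.6414
Iter 4: z = 0.2130 + 0.5819i, |z|^2 = 0.3840
Iter 5: z = -1.6773 + 0.4509i, |z|^2 = 3.0166
Iter 6: z = 1.2260 + -1.3096i, |z|^2 = 3.2182
Iter 7: z = -1.5961 + -3.0082i, |z|^2 = 11.5970
Escaped at iteration 7

Answer: 7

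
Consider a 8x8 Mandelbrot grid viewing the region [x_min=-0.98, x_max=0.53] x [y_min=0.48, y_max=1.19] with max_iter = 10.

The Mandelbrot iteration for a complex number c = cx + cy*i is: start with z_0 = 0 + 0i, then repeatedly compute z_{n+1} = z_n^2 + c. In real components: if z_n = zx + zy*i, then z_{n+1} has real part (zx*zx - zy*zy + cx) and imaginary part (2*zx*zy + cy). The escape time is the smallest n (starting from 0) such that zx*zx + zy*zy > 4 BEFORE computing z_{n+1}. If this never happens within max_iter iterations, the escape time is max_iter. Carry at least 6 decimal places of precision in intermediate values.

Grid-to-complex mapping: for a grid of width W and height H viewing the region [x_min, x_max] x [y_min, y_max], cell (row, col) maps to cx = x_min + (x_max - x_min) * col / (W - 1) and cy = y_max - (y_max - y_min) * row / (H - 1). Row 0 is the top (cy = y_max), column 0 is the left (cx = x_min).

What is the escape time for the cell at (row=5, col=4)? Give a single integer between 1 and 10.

Answer: 10

Derivation:
z_0 = 0 + 0i, c = -0.1171 + 0.6829i
Iter 1: z = -0.1171 + 0.6829i, |z|^2 = 0.4800
Iter 2: z = -0.5697 + 0.5229i, |z|^2 = 0.5980
Iter 3: z = -0.0660 + 0.0871i, |z|^2 = 0.0119
Iter 4: z = -0.1204 + 0.6714i, |z|^2 = 0.4652
Iter 5: z = -0.5534 + 0.5212i, |z|^2 = 0.5779
Iter 6: z = -0.0826 + 0.1060i, |z|^2 = 0.0181
Iter 7: z = -0.1216 + 0.6654i, |z|^2 = 0.4575
Iter 8: z = -0.5451 + 0.5211i, |z|^2 = 0.5686
Iter 9: z = -0.0916 + 0.1148i, |z|^2 = 0.0216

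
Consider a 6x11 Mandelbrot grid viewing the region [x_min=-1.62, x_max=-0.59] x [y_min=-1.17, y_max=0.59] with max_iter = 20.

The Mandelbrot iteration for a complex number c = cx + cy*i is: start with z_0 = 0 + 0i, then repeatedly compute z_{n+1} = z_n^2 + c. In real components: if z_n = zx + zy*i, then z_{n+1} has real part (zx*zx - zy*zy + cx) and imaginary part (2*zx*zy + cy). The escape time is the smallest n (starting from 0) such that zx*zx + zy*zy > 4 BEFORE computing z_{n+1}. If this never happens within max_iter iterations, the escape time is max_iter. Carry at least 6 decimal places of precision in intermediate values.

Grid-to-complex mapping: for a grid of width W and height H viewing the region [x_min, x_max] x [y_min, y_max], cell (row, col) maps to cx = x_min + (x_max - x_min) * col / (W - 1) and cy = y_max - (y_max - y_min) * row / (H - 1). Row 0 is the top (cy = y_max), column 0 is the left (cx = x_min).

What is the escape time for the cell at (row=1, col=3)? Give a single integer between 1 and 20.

Answer: 6

Derivation:
z_0 = 0 + 0i, c = -1.0020 + 0.4140i
Iter 1: z = -1.0020 + 0.4140i, |z|^2 = 1.1754
Iter 2: z = -0.1694 + -0.4157i, |z|^2 = 0.2015
Iter 3: z = -1.1461 + 0.5548i, |z|^2 = 1.6213
Iter 4: z = 0.0037 + -0.8577i, |z|^2 = 0.7357
Iter 5: z = -1.7377 + 0.4077i, |z|^2 = 3.1858
Iter 6: z = 1.8513 + -1.0029i, |z|^2 = 4.4332
Escaped at iteration 6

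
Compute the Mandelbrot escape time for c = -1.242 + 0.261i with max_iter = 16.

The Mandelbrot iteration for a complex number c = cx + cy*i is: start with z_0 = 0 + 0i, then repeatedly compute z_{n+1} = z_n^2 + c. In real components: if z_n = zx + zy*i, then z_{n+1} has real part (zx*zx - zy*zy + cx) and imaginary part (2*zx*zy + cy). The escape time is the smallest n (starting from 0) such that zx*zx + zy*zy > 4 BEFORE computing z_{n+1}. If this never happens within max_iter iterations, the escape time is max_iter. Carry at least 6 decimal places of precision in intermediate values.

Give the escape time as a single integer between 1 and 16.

z_0 = 0 + 0i, c = -1.2420 + 0.2610i
Iter 1: z = -1.2420 + 0.2610i, |z|^2 = 1.6107
Iter 2: z = 0.2324 + -0.3873i, |z|^2 = 0.2040
Iter 3: z = -1.3380 + 0.0809i, |z|^2 = 1.7968
Iter 4: z = 0.5417 + 0.0444i, |z|^2 = 0.2954
Iter 5: z = -0.9506 + 0.3091i, |z|^2 = 0.9991
Iter 6: z = -0.4340 + -0.3267i, |z|^2 = 0.2950
Iter 7: z = -1.1604 + 0.5445i, |z|^2 = 1.6430
Iter 8: z = -0.1920 + -1.0027i, |z|^2 = 1.0423
Iter 9: z = -2.2105 + 0.6461i, |z|^2 = 5.3039
Escaped at iteration 9

Answer: 9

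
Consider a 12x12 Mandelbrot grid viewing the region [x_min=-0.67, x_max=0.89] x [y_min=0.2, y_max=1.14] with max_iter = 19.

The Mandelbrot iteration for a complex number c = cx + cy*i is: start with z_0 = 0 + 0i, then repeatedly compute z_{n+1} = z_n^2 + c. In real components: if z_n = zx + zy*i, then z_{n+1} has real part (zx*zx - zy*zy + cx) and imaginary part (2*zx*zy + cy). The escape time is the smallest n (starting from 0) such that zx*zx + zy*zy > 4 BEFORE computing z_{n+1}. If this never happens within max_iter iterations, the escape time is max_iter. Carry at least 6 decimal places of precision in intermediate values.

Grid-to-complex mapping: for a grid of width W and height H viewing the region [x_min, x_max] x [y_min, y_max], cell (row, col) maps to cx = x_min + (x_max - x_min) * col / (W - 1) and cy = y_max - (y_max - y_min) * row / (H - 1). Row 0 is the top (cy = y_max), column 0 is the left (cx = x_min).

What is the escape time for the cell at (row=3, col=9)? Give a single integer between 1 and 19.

Answer: 3

Derivation:
z_0 = 0 + 0i, c = 0.6064 + 0.8836i
Iter 1: z = 0.6064 + 0.8836i, |z|^2 = 1.1485
Iter 2: z = 0.1932 + 1.9552i, |z|^2 = 3.8603
Iter 3: z = -3.1793 + 1.6393i, |z|^2 = 12.7950
Escaped at iteration 3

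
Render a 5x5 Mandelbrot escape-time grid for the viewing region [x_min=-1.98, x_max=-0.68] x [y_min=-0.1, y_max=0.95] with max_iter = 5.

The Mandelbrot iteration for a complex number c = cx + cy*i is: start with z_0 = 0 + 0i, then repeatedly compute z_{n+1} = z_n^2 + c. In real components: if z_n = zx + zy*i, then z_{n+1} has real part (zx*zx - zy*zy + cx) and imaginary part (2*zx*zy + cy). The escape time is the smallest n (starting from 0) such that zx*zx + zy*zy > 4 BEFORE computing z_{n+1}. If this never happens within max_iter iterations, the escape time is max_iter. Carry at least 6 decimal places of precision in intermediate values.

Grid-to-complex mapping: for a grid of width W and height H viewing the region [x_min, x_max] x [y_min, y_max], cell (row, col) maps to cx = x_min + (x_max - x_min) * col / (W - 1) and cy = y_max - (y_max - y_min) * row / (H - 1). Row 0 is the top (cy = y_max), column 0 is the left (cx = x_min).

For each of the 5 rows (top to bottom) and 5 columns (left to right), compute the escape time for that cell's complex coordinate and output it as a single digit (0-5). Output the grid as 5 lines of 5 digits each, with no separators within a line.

Answer: 12334
13345
13555
35555
45555

Derivation:
(row=0, col=0): c = -1.9800 + 0.9500i → escape time 1
(row=0, col=1): c = -1.6550 + 0.9500i → escape time 2
(row=0, col=2): c = -1.3300 + 0.9500i → escape time 3
(row=0, col=3): c = -1.0050 + 0.9500i → escape time 3
(row=0, col=4): c = -0.6800 + 0.9500i → escape time 4
(row=1, col=0): c = -1.9800 + 0.6875i → escape time 1
(row=1, col=1): c = -1.6550 + 0.6875i → escape time 3
(row=1, col=2): c = -1.3300 + 0.6875i → escape time 3
(row=1, col=3): c = -1.0050 + 0.6875i → escape time 4
(row=1, col=4): c = -0.6800 + 0.6875i → escape time 5
(row=2, col=0): c = -1.9800 + 0.4250i → escape time 1
(row=2, col=1): c = -1.6550 + 0.4250i → escape time 3
(row=2, col=2): c = -1.3300 + 0.4250i → escape time 5
(row=2, col=3): c = -1.0050 + 0.4250i → escape time 5
(row=2, col=4): c = -0.6800 + 0.4250i → escape time 5
(row=3, col=0): c = -1.9800 + 0.1625i → escape time 3
(row=3, col=1): c = -1.6550 + 0.1625i → escape time 5
(row=3, col=2): c = -1.3300 + 0.1625i → escape time 5
(row=3, col=3): c = -1.0050 + 0.1625i → escape time 5
(row=3, col=4): c = -0.6800 + 0.1625i → escape time 5
(row=4, col=0): c = -1.9800 + -0.1000i → escape time 4
(row=4, col=1): c = -1.6550 + -0.1000i → escape time 5
(row=4, col=2): c = -1.3300 + -0.1000i → escape time 5
(row=4, col=3): c = -1.0050 + -0.1000i → escape time 5
(row=4, col=4): c = -0.6800 + -0.1000i → escape time 5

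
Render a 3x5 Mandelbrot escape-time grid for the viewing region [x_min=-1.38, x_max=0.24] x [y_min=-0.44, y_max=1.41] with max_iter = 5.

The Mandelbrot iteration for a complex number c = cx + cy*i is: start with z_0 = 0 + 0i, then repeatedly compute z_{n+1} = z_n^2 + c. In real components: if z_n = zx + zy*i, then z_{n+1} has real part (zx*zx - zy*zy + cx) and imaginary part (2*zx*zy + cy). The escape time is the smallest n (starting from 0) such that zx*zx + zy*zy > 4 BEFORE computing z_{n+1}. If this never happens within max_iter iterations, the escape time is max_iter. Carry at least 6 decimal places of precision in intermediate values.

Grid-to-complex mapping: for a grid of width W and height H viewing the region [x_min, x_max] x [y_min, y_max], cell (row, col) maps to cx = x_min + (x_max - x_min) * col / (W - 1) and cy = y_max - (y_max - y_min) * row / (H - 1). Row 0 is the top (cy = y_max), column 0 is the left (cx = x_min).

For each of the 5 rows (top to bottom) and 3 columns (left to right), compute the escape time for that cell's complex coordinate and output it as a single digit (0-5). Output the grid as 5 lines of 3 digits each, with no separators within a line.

(row=0, col=0): c = -1.3800 + 1.4100i → escape time 2
(row=0, col=1): c = -0.5700 + 1.4100i → escape time 2
(row=0, col=2): c = 0.2400 + 1.4100i → escape time 2
(row=1, col=0): c = -1.3800 + 0.9475i → escape time 3
(row=1, col=1): c = -0.5700 + 0.9475i → escape time 4
(row=1, col=2): c = 0.2400 + 0.9475i → escape time 4
(row=2, col=0): c = -1.3800 + 0.4850i → escape time 3
(row=2, col=1): c = -0.5700 + 0.4850i → escape time 5
(row=2, col=2): c = 0.2400 + 0.4850i → escape time 5
(row=3, col=0): c = -1.3800 + 0.0225i → escape time 5
(row=3, col=1): c = -0.5700 + 0.0225i → escape time 5
(row=3, col=2): c = 0.2400 + 0.0225i → escape time 5
(row=4, col=0): c = -1.3800 + -0.4400i → escape time 4
(row=4, col=1): c = -0.5700 + -0.4400i → escape time 5
(row=4, col=2): c = 0.2400 + -0.4400i → escape time 5

Answer: 222
344
355
555
455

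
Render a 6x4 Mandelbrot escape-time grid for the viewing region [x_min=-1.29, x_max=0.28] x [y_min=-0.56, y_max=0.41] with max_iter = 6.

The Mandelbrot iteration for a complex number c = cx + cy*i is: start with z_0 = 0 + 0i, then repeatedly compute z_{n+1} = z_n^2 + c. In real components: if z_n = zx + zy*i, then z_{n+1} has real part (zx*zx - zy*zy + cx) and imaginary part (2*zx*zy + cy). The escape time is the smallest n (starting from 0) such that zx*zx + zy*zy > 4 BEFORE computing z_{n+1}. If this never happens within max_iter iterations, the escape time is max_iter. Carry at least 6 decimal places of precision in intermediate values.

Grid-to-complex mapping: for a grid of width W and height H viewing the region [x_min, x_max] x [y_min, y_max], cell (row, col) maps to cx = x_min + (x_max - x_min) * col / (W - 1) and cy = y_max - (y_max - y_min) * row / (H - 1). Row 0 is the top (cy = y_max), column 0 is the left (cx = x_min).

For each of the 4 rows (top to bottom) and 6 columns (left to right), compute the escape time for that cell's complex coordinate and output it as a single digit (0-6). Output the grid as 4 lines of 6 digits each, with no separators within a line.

Answer: 666666
666666
666666
356666

Derivation:
(row=0, col=0): c = -1.2900 + 0.4100i → escape time 6
(row=0, col=1): c = -0.9760 + 0.4100i → escape time 6
(row=0, col=2): c = -0.6620 + 0.4100i → escape time 6
(row=0, col=3): c = -0.3480 + 0.4100i → escape time 6
(row=0, col=4): c = -0.0340 + 0.4100i → escape time 6
(row=0, col=5): c = 0.2800 + 0.4100i → escape time 6
(row=1, col=0): c = -1.2900 + 0.0867i → escape time 6
(row=1, col=1): c = -0.9760 + 0.0867i → escape time 6
(row=1, col=2): c = -0.6620 + 0.0867i → escape time 6
(row=1, col=3): c = -0.3480 + 0.0867i → escape time 6
(row=1, col=4): c = -0.0340 + 0.0867i → escape time 6
(row=1, col=5): c = 0.2800 + 0.0867i → escape time 6
(row=2, col=0): c = -1.2900 + -0.2367i → escape time 6
(row=2, col=1): c = -0.9760 + -0.2367i → escape time 6
(row=2, col=2): c = -0.6620 + -0.2367i → escape time 6
(row=2, col=3): c = -0.3480 + -0.2367i → escape time 6
(row=2, col=4): c = -0.0340 + -0.2367i → escape time 6
(row=2, col=5): c = 0.2800 + -0.2367i → escape time 6
(row=3, col=0): c = -1.2900 + -0.5600i → escape time 3
(row=3, col=1): c = -0.9760 + -0.5600i → escape time 5
(row=3, col=2): c = -0.6620 + -0.5600i → escape time 6
(row=3, col=3): c = -0.3480 + -0.5600i → escape time 6
(row=3, col=4): c = -0.0340 + -0.5600i → escape time 6
(row=3, col=5): c = 0.2800 + -0.5600i → escape time 6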